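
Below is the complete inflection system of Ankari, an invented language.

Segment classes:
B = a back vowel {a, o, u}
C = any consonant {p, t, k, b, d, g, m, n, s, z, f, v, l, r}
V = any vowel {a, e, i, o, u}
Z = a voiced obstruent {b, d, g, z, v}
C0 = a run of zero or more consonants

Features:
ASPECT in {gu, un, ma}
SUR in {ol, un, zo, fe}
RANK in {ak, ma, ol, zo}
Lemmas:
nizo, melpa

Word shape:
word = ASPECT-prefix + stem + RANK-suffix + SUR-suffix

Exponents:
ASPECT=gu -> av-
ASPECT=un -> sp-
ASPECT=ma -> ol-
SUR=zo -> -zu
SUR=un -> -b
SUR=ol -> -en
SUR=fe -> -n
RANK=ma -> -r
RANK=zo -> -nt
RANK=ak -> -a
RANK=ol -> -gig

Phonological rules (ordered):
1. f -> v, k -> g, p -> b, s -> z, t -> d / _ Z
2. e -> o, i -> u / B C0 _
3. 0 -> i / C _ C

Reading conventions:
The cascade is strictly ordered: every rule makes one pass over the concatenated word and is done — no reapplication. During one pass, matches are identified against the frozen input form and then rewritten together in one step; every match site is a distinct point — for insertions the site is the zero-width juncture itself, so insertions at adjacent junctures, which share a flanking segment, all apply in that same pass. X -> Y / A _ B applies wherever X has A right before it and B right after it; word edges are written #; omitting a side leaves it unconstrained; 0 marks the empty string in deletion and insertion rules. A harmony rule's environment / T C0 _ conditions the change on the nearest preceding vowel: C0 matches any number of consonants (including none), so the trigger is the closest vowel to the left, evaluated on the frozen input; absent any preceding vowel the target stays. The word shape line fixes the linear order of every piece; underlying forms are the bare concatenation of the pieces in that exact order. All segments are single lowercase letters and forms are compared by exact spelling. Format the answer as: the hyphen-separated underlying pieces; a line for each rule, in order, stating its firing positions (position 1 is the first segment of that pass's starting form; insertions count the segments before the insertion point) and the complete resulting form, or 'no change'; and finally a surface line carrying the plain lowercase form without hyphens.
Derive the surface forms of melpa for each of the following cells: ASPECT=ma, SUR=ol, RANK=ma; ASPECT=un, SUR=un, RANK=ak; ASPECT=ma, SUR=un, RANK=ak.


cell ASPECT=ma, SUR=ol, RANK=ma:
underlying: ol-melpa-r-en
1. f -> v, k -> g, p -> b, s -> z, t -> d / _ Z: no change
2. e -> o, i -> u / B C0 _: fires at position(s) 4, 9: olmolparon
3. 0 -> i / C _ C: inserts after position(s) 2, 5: olimoliparon
surface: olimoliparon

cell ASPECT=un, SUR=un, RANK=ak:
underlying: sp-melpa-a-b
1. f -> v, k -> g, p -> b, s -> z, t -> d / _ Z: no change
2. e -> o, i -> u / B C0 _: no change
3. 0 -> i / C _ C: inserts after position(s) 1, 2, 5: sipimelipaab
surface: sipimelipaab

cell ASPECT=ma, SUR=un, RANK=ak:
underlying: ol-melpa-a-b
1. f -> v, k -> g, p -> b, s -> z, t -> d / _ Z: no change
2. e -> o, i -> u / B C0 _: fires at position(s) 4: olmolpaab
3. 0 -> i / C _ C: inserts after position(s) 2, 5: olimolipaab
surface: olimolipaab


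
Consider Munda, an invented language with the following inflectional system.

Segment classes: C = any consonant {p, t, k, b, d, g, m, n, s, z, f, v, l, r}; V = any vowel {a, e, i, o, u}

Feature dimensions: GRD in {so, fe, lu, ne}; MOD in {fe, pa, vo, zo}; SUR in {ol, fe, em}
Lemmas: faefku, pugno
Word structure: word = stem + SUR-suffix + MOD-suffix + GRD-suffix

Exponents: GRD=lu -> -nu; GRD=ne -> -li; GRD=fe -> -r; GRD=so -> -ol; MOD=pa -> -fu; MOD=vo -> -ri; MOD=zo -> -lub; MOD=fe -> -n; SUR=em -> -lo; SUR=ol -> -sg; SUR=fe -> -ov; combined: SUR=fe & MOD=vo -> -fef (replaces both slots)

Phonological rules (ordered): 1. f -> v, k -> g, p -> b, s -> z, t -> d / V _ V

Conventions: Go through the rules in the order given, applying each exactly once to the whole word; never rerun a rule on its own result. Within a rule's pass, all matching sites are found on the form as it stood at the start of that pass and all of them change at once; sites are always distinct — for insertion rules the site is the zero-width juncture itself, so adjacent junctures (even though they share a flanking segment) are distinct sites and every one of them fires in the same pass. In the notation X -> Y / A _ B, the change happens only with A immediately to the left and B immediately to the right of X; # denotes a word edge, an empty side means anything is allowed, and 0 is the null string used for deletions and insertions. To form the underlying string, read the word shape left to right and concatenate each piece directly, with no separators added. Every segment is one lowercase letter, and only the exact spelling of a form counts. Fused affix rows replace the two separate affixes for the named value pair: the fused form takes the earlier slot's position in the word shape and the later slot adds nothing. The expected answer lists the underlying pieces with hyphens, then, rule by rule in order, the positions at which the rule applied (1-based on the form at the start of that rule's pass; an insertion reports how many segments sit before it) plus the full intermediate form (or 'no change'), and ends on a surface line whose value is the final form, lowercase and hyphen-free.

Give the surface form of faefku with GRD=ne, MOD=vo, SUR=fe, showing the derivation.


underlying: faefku-fef-li
1. f -> v, k -> g, p -> b, s -> z, t -> d / V _ V: fires at position(s) 7: faefkuvefli
surface: faefkuvefli


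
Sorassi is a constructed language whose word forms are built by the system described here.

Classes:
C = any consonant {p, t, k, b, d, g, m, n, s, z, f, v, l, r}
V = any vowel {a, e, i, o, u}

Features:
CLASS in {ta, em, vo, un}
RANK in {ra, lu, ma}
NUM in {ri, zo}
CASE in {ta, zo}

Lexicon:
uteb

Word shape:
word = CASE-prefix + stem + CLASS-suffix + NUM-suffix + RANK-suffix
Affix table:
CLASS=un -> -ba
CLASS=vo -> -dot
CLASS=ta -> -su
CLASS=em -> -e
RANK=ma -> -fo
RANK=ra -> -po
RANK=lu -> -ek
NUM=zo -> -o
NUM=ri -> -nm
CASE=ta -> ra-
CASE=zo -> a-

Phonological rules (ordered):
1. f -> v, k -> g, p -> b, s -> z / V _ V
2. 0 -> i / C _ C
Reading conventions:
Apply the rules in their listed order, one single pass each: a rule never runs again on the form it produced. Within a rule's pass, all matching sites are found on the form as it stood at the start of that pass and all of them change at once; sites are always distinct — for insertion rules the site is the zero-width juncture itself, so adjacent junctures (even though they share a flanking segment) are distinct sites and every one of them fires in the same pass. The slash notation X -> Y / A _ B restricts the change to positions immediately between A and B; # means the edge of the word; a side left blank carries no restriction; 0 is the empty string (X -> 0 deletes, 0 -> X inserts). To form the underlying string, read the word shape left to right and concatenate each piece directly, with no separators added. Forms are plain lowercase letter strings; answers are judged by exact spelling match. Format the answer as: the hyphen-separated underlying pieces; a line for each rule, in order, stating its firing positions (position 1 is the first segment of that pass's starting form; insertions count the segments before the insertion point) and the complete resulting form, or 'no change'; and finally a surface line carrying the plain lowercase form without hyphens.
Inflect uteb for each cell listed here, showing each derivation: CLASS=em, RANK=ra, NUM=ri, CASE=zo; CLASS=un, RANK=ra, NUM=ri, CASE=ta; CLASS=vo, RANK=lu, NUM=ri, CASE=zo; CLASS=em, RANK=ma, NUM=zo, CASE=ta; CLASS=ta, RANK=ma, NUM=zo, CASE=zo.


cell CLASS=em, RANK=ra, NUM=ri, CASE=zo:
underlying: a-uteb-e-nm-po
1. f -> v, k -> g, p -> b, s -> z / V _ V: no change
2. 0 -> i / C _ C: inserts after position(s) 7, 8: autebenimipo
surface: autebenimipo

cell CLASS=un, RANK=ra, NUM=ri, CASE=ta:
underlying: ra-uteb-ba-nm-po
1. f -> v, k -> g, p -> b, s -> z / V _ V: no change
2. 0 -> i / C _ C: inserts after position(s) 6, 9, 10: rautebibanimipo
surface: rautebibanimipo

cell CLASS=vo, RANK=lu, NUM=ri, CASE=zo:
underlying: a-uteb-dot-nm-ek
1. f -> v, k -> g, p -> b, s -> z / V _ V: no change
2. 0 -> i / C _ C: inserts after position(s) 5, 8, 9: autebidotinimek
surface: autebidotinimek

cell CLASS=em, RANK=ma, NUM=zo, CASE=ta:
underlying: ra-uteb-e-o-fo
1. f -> v, k -> g, p -> b, s -> z / V _ V: fires at position(s) 9: rautebeovo
2. 0 -> i / C _ C: no change
surface: rautebeovo

cell CLASS=ta, RANK=ma, NUM=zo, CASE=zo:
underlying: a-uteb-su-o-fo
1. f -> v, k -> g, p -> b, s -> z / V _ V: fires at position(s) 9: autebsuovo
2. 0 -> i / C _ C: inserts after position(s) 5: autebisuovo
surface: autebisuovo


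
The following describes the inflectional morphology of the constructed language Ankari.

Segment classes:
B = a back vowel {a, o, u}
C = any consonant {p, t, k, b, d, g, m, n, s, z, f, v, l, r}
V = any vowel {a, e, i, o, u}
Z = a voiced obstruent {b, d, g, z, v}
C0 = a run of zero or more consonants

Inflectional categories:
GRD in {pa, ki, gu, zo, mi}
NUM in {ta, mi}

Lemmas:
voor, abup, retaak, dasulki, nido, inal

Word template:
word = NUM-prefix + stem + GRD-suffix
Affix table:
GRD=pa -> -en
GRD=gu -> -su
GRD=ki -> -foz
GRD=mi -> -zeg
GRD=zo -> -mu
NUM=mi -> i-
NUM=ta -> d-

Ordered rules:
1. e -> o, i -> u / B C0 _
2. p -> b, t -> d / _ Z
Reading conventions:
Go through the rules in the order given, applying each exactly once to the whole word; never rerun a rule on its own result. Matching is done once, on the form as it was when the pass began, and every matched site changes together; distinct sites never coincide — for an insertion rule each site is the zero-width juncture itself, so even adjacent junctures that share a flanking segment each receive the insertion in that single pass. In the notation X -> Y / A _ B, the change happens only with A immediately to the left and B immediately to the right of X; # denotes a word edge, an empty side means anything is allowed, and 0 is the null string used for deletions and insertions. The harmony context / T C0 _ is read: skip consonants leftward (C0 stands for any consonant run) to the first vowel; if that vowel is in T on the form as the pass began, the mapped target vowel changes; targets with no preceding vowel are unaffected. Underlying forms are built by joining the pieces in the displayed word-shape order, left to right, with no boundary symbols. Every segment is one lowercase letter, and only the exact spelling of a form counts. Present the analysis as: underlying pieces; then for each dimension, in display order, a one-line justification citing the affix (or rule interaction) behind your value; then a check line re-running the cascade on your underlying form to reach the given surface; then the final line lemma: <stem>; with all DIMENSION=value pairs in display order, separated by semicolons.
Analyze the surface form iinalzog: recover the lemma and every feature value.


underlying: i-inal-zeg
GRD=mi - signalled by the affix -zeg
NUM=mi - signalled by the affix i-
check: iinalzeg -> iinalzog -> iinalzog
lemma: inal; GRD=mi; NUM=mi


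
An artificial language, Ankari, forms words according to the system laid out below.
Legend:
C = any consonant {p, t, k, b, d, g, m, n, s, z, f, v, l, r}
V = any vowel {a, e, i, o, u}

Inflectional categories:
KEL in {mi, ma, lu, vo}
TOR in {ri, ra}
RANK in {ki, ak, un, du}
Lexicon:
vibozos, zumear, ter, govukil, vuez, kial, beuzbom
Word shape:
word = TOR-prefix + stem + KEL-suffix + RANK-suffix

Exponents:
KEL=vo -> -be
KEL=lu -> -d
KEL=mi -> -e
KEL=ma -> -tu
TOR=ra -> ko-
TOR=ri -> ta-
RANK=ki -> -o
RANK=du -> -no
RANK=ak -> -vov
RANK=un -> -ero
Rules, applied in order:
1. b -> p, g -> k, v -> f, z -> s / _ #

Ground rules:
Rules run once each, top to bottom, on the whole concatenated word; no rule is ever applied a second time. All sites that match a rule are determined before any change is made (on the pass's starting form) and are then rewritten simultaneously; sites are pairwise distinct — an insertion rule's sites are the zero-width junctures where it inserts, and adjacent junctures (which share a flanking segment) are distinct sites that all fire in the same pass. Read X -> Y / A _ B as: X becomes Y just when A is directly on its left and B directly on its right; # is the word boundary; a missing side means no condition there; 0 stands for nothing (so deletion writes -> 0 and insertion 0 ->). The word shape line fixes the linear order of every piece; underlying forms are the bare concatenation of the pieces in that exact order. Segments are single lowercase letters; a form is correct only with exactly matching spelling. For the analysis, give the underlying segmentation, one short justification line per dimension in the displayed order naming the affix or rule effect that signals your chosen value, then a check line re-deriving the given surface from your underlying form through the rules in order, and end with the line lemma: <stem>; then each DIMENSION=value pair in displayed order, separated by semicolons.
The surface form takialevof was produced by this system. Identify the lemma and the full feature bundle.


underlying: ta-kial-e-vov
KEL=mi - signalled by the affix -e
TOR=ri - signalled by the affix ta-
RANK=ak - signalled by the affix -vov
check: takialevov -> takialevof
lemma: kial; KEL=mi; TOR=ri; RANK=ak


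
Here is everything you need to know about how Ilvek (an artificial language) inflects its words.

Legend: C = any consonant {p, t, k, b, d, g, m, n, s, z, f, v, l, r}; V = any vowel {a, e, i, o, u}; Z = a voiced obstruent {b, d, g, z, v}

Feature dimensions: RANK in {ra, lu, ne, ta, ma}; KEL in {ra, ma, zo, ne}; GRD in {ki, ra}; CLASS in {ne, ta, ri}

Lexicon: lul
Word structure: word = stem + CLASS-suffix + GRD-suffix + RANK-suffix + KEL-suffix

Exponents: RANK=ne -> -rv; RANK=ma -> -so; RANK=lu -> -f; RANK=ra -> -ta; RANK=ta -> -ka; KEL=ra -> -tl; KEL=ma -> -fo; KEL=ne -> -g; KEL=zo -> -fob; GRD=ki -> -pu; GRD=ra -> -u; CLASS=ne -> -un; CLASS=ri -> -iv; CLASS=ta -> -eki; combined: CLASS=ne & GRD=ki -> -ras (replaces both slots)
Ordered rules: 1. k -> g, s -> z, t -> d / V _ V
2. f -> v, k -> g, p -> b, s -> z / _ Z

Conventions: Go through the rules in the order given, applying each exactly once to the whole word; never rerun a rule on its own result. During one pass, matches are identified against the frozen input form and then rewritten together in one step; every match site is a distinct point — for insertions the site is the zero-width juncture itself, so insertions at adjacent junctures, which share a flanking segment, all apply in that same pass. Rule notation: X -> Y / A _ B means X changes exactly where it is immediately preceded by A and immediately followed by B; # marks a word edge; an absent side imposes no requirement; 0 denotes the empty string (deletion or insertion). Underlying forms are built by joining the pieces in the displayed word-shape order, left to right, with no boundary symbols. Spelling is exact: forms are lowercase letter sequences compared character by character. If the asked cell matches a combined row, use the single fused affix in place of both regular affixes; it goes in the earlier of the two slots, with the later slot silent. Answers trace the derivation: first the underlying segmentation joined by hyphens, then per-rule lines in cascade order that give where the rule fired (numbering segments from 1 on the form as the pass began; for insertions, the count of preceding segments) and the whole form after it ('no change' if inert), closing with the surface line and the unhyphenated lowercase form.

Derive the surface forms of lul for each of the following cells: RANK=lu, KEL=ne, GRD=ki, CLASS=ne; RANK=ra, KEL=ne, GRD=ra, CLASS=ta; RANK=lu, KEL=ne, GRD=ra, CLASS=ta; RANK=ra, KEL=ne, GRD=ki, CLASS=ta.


cell RANK=lu, KEL=ne, GRD=ki, CLASS=ne:
underlying: lul-ras-f-g
1. k -> g, s -> z, t -> d / V _ V: no change
2. f -> v, k -> g, p -> b, s -> z / _ Z: fires at position(s) 7: lulrasvg
surface: lulrasvg

cell RANK=ra, KEL=ne, GRD=ra, CLASS=ta:
underlying: lul-eki-u-ta-g
1. k -> g, s -> z, t -> d / V _ V: fires at position(s) 5, 8: lulegiudag
2. f -> v, k -> g, p -> b, s -> z / _ Z: no change
surface: lulegiudag

cell RANK=lu, KEL=ne, GRD=ra, CLASS=ta:
underlying: lul-eki-u-f-g
1. k -> g, s -> z, t -> d / V _ V: fires at position(s) 5: lulegiufg
2. f -> v, k -> g, p -> b, s -> z / _ Z: fires at position(s) 8: lulegiuvg
surface: lulegiuvg

cell RANK=ra, KEL=ne, GRD=ki, CLASS=ta:
underlying: lul-eki-pu-ta-g
1. k -> g, s -> z, t -> d / V _ V: fires at position(s) 5, 9: lulegipudag
2. f -> v, k -> g, p -> b, s -> z / _ Z: no change
surface: lulegipudag


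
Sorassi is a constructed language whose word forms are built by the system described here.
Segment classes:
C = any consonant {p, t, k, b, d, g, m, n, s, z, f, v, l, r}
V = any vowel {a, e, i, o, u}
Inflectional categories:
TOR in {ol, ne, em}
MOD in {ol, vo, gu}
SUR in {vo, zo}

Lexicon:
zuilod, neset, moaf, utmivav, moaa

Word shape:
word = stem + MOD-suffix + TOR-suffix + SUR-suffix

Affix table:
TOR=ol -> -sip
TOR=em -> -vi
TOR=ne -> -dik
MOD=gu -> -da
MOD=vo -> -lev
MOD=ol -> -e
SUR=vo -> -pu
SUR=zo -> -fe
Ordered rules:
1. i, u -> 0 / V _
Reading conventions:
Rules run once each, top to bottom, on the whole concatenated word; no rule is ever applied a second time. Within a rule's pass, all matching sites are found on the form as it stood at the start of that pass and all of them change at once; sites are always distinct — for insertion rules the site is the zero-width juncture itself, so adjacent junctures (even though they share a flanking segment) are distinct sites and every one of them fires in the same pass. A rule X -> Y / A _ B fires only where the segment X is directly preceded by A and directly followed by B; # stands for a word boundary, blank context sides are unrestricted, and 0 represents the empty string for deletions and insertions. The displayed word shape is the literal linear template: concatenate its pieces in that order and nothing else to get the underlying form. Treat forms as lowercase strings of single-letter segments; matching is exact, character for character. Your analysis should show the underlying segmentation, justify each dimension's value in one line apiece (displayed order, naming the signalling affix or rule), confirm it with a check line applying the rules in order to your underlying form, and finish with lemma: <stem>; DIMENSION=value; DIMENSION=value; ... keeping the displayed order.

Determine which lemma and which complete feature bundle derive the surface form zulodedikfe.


underlying: zuilod-e-dik-fe
TOR=ne - signalled by the affix -dik
MOD=ol - signalled by the affix -e
SUR=zo - signalled by the affix -fe
check: zuilodedikfe -> zulodedikfe
lemma: zuilod; TOR=ne; MOD=ol; SUR=zo


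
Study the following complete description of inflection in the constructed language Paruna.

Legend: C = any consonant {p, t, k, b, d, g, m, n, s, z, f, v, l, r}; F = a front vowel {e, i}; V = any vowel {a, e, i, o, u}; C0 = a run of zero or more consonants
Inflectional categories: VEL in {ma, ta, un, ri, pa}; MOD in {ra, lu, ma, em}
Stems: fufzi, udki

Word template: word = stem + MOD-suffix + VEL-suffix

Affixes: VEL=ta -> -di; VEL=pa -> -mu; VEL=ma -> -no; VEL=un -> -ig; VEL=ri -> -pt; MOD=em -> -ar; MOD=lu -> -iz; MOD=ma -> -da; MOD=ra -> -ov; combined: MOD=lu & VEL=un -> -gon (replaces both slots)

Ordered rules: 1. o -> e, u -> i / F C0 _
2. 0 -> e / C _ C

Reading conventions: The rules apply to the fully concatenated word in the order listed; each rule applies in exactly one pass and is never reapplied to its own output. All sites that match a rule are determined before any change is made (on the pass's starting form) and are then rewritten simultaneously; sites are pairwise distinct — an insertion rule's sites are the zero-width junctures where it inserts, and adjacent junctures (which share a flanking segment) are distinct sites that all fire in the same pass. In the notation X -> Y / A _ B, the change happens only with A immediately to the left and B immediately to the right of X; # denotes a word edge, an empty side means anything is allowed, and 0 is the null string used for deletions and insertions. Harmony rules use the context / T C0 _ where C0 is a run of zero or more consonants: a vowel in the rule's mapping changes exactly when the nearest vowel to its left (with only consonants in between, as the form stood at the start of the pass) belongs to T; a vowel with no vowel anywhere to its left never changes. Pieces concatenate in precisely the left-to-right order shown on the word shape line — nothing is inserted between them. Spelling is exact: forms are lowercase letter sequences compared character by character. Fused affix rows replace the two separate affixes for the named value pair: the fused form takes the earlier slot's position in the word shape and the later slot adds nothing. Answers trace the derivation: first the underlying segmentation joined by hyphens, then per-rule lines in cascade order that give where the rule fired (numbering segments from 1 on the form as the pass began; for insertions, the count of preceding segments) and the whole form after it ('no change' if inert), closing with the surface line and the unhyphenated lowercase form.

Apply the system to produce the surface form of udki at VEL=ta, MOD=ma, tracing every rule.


underlying: udki-da-di
1. o -> e, u -> i / F C0 _: no change
2. 0 -> e / C _ C: inserts after position(s) 2: udekidadi
surface: udekidadi


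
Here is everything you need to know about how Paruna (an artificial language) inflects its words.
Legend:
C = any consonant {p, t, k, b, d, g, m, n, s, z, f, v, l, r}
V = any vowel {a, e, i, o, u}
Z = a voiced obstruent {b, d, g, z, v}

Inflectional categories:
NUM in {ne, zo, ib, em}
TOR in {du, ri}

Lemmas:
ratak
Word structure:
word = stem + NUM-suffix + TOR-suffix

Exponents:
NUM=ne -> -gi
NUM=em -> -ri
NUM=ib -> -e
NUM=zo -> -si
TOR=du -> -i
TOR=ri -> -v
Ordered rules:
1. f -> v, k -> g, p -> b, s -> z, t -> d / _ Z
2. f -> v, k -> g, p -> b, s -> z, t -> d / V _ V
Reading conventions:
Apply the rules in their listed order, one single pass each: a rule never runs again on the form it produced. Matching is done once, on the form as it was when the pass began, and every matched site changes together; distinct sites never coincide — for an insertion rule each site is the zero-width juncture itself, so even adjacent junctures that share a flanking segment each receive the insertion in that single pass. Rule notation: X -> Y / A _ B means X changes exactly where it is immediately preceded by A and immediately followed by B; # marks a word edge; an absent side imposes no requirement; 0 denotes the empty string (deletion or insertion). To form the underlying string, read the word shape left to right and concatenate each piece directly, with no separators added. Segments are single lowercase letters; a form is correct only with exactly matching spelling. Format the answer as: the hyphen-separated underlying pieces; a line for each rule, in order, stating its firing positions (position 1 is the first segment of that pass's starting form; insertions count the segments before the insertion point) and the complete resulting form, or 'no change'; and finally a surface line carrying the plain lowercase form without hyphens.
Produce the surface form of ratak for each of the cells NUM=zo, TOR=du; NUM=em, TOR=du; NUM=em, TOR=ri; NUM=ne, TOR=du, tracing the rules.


cell NUM=zo, TOR=du:
underlying: ratak-si-i
1. f -> v, k -> g, p -> b, s -> z, t -> d / _ Z: no change
2. f -> v, k -> g, p -> b, s -> z, t -> d / V _ V: fires at position(s) 3: radaksii
surface: radaksii

cell NUM=em, TOR=du:
underlying: ratak-ri-i
1. f -> v, k -> g, p -> b, s -> z, t -> d / _ Z: no change
2. f -> v, k -> g, p -> b, s -> z, t -> d / V _ V: fires at position(s) 3: radakrii
surface: radakrii

cell NUM=em, TOR=ri:
underlying: ratak-ri-v
1. f -> v, k -> g, p -> b, s -> z, t -> d / _ Z: no change
2. f -> v, k -> g, p -> b, s -> z, t -> d / V _ V: fires at position(s) 3: radakriv
surface: radakriv

cell NUM=ne, TOR=du:
underlying: ratak-gi-i
1. f -> v, k -> g, p -> b, s -> z, t -> d / _ Z: fires at position(s) 5: rataggii
2. f -> v, k -> g, p -> b, s -> z, t -> d / V _ V: fires at position(s) 3: radaggii
surface: radaggii


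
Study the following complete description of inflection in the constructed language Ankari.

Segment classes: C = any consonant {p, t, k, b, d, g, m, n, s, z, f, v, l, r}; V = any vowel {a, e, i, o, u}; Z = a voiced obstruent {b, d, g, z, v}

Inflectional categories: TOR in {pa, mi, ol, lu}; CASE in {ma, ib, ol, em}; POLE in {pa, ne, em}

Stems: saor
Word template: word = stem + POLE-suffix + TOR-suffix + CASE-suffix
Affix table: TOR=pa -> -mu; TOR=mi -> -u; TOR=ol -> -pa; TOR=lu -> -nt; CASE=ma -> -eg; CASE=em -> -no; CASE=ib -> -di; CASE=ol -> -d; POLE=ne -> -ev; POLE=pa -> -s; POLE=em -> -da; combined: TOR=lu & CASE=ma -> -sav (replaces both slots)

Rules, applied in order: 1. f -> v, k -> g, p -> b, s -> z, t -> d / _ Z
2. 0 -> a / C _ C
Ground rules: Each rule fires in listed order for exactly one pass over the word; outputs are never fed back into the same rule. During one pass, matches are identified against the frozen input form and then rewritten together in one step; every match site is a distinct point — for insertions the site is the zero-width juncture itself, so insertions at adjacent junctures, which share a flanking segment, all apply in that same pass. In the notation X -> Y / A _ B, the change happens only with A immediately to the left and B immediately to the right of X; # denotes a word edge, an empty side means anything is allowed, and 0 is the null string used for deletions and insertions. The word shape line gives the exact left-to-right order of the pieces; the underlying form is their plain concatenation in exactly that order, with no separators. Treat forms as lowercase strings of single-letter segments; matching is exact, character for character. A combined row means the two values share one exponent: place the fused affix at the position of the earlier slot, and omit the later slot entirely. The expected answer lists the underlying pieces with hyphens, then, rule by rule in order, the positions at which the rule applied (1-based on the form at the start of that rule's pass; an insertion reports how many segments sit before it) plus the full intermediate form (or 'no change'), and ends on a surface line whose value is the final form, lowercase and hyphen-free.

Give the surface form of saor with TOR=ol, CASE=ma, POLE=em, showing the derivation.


underlying: saor-da-pa-eg
1. f -> v, k -> g, p -> b, s -> z, t -> d / _ Z: no change
2. 0 -> a / C _ C: inserts after position(s) 4: saoradapaeg
surface: saoradapaeg


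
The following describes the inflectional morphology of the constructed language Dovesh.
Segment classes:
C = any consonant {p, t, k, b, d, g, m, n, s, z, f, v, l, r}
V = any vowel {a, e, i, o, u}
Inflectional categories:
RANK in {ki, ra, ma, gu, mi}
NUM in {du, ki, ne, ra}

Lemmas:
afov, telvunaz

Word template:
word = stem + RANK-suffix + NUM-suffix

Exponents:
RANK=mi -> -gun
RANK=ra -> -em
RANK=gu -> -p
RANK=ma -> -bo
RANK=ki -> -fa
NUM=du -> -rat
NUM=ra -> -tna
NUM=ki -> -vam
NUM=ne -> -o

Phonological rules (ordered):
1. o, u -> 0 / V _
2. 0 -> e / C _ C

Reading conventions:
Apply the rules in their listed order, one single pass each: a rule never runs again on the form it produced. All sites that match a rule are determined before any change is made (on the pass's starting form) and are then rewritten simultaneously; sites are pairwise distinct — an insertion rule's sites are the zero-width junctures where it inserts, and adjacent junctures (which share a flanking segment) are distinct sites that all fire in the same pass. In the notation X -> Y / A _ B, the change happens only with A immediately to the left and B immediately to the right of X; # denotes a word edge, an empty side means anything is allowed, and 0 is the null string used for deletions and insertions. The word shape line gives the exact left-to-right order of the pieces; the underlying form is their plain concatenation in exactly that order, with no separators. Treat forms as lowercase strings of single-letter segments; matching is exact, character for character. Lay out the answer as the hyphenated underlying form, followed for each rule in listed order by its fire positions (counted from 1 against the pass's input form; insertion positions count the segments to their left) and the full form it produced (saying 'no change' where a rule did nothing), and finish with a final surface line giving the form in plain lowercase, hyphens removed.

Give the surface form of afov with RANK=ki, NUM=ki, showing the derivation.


underlying: afov-fa-vam
1. o, u -> 0 / V _: no change
2. 0 -> e / C _ C: inserts after position(s) 4: afovefavam
surface: afovefavam


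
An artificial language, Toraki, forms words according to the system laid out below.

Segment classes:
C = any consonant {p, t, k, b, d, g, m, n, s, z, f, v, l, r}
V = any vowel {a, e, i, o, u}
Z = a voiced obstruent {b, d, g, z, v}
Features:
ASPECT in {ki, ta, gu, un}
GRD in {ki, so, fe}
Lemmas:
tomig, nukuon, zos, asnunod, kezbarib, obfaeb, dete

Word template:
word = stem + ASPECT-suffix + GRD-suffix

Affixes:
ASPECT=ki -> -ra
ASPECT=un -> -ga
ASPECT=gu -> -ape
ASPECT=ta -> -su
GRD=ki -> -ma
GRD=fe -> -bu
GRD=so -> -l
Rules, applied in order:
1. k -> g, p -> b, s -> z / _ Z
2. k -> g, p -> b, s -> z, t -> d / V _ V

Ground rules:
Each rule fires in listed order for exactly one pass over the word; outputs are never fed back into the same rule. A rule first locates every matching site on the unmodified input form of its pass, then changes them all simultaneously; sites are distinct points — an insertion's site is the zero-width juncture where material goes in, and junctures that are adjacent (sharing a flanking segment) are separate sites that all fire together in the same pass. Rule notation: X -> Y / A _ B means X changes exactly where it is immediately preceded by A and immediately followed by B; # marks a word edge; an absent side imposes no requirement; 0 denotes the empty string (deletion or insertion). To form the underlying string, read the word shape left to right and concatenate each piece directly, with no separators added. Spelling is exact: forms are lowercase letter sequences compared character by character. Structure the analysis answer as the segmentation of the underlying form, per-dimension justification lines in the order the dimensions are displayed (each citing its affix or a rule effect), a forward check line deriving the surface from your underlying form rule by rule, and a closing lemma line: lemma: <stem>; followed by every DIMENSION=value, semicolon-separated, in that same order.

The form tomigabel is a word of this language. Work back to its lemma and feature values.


underlying: tomig-ape-l
ASPECT=gu - signalled by the affix -ape
GRD=so - signalled by the affix -l
check: tomigapel -> tomigapel -> tomigabel
lemma: tomig; ASPECT=gu; GRD=so


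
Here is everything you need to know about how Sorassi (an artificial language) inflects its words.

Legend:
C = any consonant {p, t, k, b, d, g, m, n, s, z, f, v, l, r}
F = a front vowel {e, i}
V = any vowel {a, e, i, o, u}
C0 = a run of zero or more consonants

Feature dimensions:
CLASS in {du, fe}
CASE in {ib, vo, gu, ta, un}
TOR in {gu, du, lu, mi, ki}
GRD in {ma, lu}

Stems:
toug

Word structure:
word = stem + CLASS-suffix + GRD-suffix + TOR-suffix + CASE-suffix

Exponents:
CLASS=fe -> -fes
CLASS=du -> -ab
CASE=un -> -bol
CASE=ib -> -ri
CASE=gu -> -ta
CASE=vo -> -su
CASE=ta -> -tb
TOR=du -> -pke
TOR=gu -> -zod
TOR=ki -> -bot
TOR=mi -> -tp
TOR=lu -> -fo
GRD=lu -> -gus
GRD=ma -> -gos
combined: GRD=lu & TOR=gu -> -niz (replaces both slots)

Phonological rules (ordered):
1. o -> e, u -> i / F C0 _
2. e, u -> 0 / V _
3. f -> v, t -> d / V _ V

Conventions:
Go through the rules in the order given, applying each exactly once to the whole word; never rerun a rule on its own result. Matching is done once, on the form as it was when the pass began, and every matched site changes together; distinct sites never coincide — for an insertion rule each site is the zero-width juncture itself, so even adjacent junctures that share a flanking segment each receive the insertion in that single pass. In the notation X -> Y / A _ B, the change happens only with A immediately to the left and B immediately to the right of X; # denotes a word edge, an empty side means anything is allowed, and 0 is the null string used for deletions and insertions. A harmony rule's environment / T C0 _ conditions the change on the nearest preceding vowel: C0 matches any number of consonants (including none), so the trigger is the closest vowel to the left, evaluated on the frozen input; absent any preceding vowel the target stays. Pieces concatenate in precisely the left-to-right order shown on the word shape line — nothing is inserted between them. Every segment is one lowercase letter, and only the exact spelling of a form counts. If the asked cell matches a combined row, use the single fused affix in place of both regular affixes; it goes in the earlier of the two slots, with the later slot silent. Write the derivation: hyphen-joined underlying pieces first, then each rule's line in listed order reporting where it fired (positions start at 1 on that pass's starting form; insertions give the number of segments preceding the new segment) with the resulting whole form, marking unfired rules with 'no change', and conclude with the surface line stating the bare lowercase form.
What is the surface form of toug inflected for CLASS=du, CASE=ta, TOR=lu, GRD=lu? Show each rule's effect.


underlying: toug-ab-gus-fo-tb
1. o -> e, u -> i / F C0 _: no change
2. e, u -> 0 / V _: fires at position(s) 3: togabgusfotb
3. f -> v, t -> d / V _ V: no change
surface: togabgusfotb


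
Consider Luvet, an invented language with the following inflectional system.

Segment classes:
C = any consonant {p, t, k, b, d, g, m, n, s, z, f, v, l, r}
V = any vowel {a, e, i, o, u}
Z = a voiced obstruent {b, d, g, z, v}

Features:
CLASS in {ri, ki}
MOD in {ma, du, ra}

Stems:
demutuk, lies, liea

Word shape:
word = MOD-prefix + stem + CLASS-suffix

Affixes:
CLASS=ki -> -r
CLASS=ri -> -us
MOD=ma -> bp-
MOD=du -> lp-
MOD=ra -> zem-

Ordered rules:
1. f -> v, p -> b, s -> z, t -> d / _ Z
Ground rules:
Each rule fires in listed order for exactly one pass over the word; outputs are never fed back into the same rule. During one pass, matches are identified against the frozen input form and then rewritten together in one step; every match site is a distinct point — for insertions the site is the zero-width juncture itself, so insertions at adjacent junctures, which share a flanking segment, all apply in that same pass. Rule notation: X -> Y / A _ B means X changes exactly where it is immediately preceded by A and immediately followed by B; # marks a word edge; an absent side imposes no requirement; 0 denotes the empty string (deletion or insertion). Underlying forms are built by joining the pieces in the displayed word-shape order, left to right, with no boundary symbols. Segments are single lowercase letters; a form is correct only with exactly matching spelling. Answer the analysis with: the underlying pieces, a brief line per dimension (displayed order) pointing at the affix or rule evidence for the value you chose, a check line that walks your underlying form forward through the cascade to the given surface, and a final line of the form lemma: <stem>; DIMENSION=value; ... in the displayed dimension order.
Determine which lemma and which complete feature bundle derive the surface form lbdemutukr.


underlying: lp-demutuk-r
CLASS=ki - signalled by the affix -r
MOD=du - signalled by the affix lp-
check: lpdemutukr -> lbdemutukr
lemma: demutuk; CLASS=ki; MOD=du


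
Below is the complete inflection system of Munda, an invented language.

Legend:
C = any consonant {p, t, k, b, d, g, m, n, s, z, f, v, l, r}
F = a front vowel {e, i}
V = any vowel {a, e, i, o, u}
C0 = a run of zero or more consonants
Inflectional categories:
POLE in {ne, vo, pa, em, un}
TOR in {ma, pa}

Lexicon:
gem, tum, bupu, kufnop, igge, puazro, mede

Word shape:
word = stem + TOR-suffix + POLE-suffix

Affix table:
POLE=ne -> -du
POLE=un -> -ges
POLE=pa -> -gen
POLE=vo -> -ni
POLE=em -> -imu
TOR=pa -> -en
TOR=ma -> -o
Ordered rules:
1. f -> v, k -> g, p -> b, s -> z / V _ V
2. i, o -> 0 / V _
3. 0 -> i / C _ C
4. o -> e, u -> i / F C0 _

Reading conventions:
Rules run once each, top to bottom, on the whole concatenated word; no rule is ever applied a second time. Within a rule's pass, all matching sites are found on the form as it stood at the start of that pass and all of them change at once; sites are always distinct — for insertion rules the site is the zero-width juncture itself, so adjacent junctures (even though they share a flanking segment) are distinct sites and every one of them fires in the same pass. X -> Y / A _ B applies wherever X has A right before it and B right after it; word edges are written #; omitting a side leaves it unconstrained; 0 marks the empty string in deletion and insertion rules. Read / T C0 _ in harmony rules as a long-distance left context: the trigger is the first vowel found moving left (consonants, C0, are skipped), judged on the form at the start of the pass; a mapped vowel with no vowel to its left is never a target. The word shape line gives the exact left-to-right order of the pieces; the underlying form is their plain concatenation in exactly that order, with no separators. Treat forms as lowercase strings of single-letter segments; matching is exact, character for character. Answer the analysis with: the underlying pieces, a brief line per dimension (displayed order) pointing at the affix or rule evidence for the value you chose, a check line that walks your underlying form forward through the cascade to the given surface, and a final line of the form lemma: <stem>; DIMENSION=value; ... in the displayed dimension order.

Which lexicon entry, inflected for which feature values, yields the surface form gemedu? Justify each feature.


underlying: gem-o-du
POLE=ne - signalled by the affix -du
TOR=ma - signalled by the affix -o
check: gemodu -> gemodu -> gemodu -> gemodu -> gemedu
lemma: gem; POLE=ne; TOR=ma


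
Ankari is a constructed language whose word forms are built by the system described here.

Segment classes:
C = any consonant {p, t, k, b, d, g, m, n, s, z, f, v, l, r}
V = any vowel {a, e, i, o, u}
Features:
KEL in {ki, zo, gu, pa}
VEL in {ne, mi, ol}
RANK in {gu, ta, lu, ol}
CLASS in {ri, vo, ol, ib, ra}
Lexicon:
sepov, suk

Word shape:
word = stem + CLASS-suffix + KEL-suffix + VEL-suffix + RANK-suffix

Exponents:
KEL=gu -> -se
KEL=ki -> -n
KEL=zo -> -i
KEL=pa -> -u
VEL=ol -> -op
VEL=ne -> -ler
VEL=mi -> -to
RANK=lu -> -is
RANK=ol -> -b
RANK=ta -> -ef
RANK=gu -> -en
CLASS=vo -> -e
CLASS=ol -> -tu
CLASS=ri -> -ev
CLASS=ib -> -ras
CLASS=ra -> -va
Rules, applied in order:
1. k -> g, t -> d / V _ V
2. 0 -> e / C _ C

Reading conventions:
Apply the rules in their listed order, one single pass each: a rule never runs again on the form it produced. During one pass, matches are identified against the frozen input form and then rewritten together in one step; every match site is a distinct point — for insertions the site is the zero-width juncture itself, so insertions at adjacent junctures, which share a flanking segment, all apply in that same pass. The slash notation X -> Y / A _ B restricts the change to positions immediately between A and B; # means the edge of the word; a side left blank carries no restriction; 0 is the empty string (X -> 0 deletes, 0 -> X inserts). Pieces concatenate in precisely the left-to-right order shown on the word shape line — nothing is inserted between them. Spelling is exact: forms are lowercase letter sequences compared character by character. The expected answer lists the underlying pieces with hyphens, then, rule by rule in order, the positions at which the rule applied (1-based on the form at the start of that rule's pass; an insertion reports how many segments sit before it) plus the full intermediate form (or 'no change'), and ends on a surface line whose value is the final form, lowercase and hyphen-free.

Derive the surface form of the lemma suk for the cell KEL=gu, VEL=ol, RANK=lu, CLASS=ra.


underlying: suk-va-se-op-is
1. k -> g, t -> d / V _ V: no change
2. 0 -> e / C _ C: inserts after position(s) 3: sukevaseopis
surface: sukevaseopis
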